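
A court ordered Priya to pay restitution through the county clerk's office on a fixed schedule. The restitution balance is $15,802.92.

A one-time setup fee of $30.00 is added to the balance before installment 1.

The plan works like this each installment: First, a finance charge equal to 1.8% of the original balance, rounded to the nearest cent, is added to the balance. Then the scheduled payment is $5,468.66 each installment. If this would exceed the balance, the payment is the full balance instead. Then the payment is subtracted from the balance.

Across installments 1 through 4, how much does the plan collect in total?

Installment 1: opening $15,832.92; interest $284.45 → $16,117.37; payment $5,468.66; balance $10,648.71
Installment 2: opening $10,648.71; interest $284.45 → $10,933.16; payment $5,468.66; balance $5,464.50
Installment 3: opening $5,464.50; interest $284.45 → $5,748.95; payment $5,468.66; balance $280.29
Installment 4: opening $280.29; interest $284.45 → $564.74; payment $564.74; balance $0.00
Total paid: $16,970.72

$16,970.72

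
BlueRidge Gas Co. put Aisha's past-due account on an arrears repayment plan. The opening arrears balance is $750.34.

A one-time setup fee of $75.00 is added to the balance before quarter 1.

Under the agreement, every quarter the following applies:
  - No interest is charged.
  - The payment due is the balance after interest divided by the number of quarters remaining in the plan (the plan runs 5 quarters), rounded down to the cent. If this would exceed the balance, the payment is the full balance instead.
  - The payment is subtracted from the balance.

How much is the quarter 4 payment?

$165.07

# | Opening | Payment | End bal
1 | $825.34 | $165.06 | $660.28
2 | $660.28 | $165.07 | $495.21
3 | $495.21 | $165.07 | $330.14
4 | $330.14 | $165.07 | $165.07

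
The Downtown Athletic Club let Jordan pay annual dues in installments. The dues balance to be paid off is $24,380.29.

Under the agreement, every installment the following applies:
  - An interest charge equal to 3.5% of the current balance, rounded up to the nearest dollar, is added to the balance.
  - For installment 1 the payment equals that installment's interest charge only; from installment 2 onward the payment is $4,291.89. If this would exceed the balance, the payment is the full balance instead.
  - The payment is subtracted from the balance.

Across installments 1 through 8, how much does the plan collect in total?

$28,532.29

Installment 1: $24,380.29 +$854.00 interest = $25,234.29; pay $854.00 → $24,380.29
Installment 2: $24,380.29 +$854.00 interest = $25,234.29; pay $4,291.89 → $20,942.40
Installment 3: $20,942.40 +$733.00 interest = $21,675.40; pay $4,291.89 → $17,383.51
Installment 4: $17,383.51 +$609.00 interest = $17,992.51; pay $4,291.89 → $13,700.62
Installment 5: $13,700.62 +$480.00 interest = $14,180.62; pay $4,291.89 → $9,888.73
Installment 6: $9,888.73 +$347.00 interest = $10,235.73; pay $4,291.89 → $5,943.84
Installment 7: $5,943.84 +$209.00 interest = $6,152.84; pay $4,291.89 → $1,860.95
Installment 8: $1,860.95 +$66.00 interest = $1,926.95; pay $1,926.95 → $0.00
Total paid: $28,532.29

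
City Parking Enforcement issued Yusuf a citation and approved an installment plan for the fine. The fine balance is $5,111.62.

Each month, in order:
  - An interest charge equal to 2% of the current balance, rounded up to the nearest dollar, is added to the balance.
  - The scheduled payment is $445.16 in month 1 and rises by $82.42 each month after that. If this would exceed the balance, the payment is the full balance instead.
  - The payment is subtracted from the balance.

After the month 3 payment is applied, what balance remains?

$3,814.88

Month 1: $5,111.62 +$103.00 interest = $5,214.62; pay $445.16 → $4,769.46
Month 2: $4,769.46 +$96.00 interest = $4,865.46; pay $527.58 → $4,337.88
Month 3: $4,337.88 +$87.00 interest = $4,424.88; pay $610.00 → $3,814.88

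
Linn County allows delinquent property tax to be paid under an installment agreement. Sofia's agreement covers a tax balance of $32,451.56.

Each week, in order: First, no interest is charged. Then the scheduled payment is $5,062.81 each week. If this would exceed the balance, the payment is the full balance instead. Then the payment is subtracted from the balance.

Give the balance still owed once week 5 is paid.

Week 1: $32,451.56 − $5,062.81 → $27,388.75
Week 2: $27,388.75 − $5,062.81 → $22,325.94
Week 3: $22,325.94 − $5,062.81 → $17,263.13
Week 4: $17,263.13 − $5,062.81 → $12,200.32
Week 5: $12,200.32 − $5,062.81 → $7,137.51

$7,137.51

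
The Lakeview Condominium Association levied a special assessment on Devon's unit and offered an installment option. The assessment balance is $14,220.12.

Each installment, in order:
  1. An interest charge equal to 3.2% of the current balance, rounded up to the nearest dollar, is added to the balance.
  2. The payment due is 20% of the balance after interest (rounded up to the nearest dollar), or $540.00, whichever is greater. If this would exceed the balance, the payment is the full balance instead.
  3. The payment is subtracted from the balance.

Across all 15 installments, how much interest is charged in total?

$2,410.00

Installment 1: $14,220.12 +$456.00 interest = $14,676.12; pay $2,936.00 → $11,740.12
Installment 2: $11,740.12 +$376.00 interest = $12,116.12; pay $2,424.00 → $9,692.12
Installment 3: $9,692.12 +$311.00 interest = $10,003.12; pay $2,001.00 → $8,002.12
Installment 4: $8,002.12 +$257.00 interest = $8,259.12; pay $1,652.00 → $6,607.12
Installment 5: $6,607.12 +$212.00 interest = $6,819.12; pay $1,364.00 → $5,455.12
Installment 6: $5,455.12 +$175.00 interest = $5,630.12; pay $1,127.00 → $4,503.12
Installment 7: $4,503.12 +$145.00 interest = $4,648.12; pay $930.00 → $3,718.12
Installment 8: $3,718.12 +$119.00 interest = $3,837.12; pay $768.00 → $3,069.12
Installment 9: $3,069.12 +$99.00 interest = $3,168.12; pay $634.00 → $2,534.12
Installment 10: $2,534.12 +$82.00 interest = $2,616.12; pay $540.00 → $2,076.12
Installment 11: $2,076.12 +$67.00 interest = $2,143.12; pay $540.00 → $1,603.12
Installment 12: $1,603.12 +$52.00 interest = $1,655.12; pay $540.00 → $1,115.12
Installment 13: $1,115.12 +$36.00 interest = $1,151.12; pay $540.00 → $611.12
Installment 14: $611.12 +$20.00 interest = $631.12; pay $540.00 → $91.12
Installment 15: $91.12 +$3.00 interest = $94.12; pay $94.12 → $0.00
Total interest: $456.00 + $376.00 + $311.00 + $257.00 + $212.00 + $175.00 + $145.00 + $119.00 + $99.00 + $82.00 + $67.00 + $52.00 + $36.00 + $20.00 + $3.00 = $2,410.00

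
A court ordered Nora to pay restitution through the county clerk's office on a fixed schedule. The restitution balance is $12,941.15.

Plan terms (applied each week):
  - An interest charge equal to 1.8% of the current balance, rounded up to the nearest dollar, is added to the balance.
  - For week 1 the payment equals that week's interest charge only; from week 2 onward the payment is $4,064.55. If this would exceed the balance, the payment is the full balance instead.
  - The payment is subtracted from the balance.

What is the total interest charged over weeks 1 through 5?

$747.00

Week 1: opening $12,941.15; interest $233.00 → $13,174.15; payment $233.00; balance $12,941.15
Week 2: opening $12,941.15; interest $233.00 → $13,174.15; payment $4,064.55; balance $9,109.60
Week 3: opening $9,109.60; interest $164.00 → $9,273.60; payment $4,064.55; balance $5,209.05
Week 4: opening $5,209.05; interest $94.00 → $5,303.05; payment $4,064.55; balance $1,238.50
Week 5: opening $1,238.50; interest $23.00 → $1,261.50; payment $1,261.50; balance $0.00
Total interest: $233.00 + $233.00 + $164.00 + $94.00 + $23.00 = $747.00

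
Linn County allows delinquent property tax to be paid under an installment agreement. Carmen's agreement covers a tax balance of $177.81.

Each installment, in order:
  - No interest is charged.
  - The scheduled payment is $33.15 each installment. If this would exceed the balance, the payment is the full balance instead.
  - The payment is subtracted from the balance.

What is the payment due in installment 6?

$12.06

Installment 1: $177.81 − $33.15 → $144.66
Installment 2: $144.66 − $33.15 → $111.51
Installment 3: $111.51 − $33.15 → $78.36
Installment 4: $78.36 − $33.15 → $45.21
Installment 5: $45.21 − $33.15 → $12.06
Installment 6: $12.06 − $12.06 → $0.00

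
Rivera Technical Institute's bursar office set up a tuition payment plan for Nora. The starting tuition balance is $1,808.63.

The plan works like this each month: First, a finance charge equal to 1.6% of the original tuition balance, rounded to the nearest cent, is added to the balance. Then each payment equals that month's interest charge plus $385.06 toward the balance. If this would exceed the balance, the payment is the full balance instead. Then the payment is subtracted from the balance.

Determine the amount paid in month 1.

$414.00

Month 1: opening $1,808.63; interest $28.94 → $1,837.57; payment $414.00; balance $1,423.57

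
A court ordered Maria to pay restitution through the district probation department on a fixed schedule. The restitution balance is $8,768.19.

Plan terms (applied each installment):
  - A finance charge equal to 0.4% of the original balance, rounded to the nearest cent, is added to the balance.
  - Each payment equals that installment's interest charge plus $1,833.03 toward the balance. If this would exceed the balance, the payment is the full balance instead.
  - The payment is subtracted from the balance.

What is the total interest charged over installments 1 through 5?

Installment 1: $8,768.19 +$35.07 interest = $8,803.26; pay $1,868.10 → $6,935.16
Installment 2: $6,935.16 +$35.07 interest = $6,970.23; pay $1,868.10 → $5,102.13
Installment 3: $5,102.13 +$35.07 interest = $5,137.20; pay $1,868.10 → $3,269.10
Installment 4: $3,269.10 +$35.07 interest = $3,304.17; pay $1,868.10 → $1,436.07
Installment 5: $1,436.07 +$35.07 interest = $1,471.14; pay $1,471.14 → $0.00
Total interest: $35.07 + $35.07 + $35.07 + $35.07 + $35.07 = $175.35

$175.35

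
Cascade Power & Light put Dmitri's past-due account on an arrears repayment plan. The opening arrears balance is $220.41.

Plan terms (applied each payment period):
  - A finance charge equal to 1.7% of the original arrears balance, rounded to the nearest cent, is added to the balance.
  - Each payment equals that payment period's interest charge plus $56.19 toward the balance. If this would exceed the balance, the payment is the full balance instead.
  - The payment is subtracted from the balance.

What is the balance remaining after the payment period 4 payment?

$0.00

Payment period 1: $220.41 +$3.75 interest = $224.16; pay $59.94 → $164.22
Payment period 2: $164.22 +$3.75 interest = $167.97; pay $59.94 → $108.03
Payment period 3: $108.03 +$3.75 interest = $111.78; pay $59.94 → $51.84
Payment period 4: $51.84 +$3.75 interest = $55.59; pay $55.59 → $0.00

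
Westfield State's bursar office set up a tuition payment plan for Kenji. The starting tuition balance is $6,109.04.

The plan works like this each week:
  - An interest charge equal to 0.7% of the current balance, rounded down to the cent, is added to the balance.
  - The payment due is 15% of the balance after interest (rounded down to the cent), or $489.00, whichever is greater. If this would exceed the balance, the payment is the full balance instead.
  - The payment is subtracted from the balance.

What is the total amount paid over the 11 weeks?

$6,337.60

Week 1: opening $6,109.04; interest $42.76 → $6,151.80; payment $922.77; balance $5,229.03
Week 2: opening $5,229.03; interest $36.60 → $5,265.63; payment $789.84; balance $4,475.79
Week 3: opening $4,475.79; interest $31.33 → $4,507.12; payment $676.06; balance $3,831.06
Week 4: opening $3,831.06; interest $26.81 → $3,857.87; payment $578.68; balance $3,279.19
Week 5: opening $3,279.19; interest $22.95 → $3,302.14; payment $495.32; balance $2,806.82
Week 6: opening $2,806.82; interest $19.64 → $2,826.46; payment $489.00; balance $2,337.46
Week 7: opening $2,337.46; interest $16.36 → $2,353.82; payment $489.00; balance $1,864.82
Week 8: opening $1,864.82; interest $13.05 → $1,877.87; payment $489.00; balance $1,388.87
Week 9: opening $1,388.87; interest $9.72 → $1,398.59; payment $489.00; balance $909.59
Week 10: opening $909.59; interest $6.36 → $915.95; payment $489.00; balance $426.95
Week 11: opening $426.95; interest $2.98 → $429.93; payment $429.93; balance $0.00
Total paid: $6,337.60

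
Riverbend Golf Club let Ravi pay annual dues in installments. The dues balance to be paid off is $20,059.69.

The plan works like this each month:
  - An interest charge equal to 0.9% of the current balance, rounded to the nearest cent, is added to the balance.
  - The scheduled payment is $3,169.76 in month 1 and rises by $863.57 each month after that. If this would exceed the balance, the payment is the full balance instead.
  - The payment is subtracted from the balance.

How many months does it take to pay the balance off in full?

Month 1: opening $20,059.69; interest $180.54 → $20,240.23; payment $3,169.76; balance $17,070.47
Month 2: opening $17,070.47; interest $153.63 → $17,224.10; payment $4,033.33; balance $13,190.77
Month 3: opening $13,190.77; interest $118.72 → $13,309.49; payment $4,896.90; balance $8,412.59
Month 4: opening $8,412.59; interest $75.71 → $8,488.30; payment $5,760.47; balance $2,727.83
Month 5: opening $2,727.83; interest $24.55 → $2,752.38; payment $2,752.38; balance $0.00
Balance reaches $0.00 in month 5.

5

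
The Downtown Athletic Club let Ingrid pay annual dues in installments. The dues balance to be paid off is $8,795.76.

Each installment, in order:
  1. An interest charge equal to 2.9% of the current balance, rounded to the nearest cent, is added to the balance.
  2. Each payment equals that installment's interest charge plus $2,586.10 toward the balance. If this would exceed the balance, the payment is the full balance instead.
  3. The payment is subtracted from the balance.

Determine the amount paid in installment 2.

$2,766.18

Installment 1: opening $8,795.76; interest $255.08 → $9,050.84; payment $2,841.18; balance $6,209.66
Installment 2: opening $6,209.66; interest $180.08 → $6,389.74; payment $2,766.18; balance $3,623.56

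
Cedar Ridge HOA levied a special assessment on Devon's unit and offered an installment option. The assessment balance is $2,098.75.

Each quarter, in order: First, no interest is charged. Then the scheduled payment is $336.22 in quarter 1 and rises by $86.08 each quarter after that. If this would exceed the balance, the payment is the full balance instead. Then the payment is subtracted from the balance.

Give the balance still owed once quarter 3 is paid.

$831.85

Quarter 1: $2,098.75 − $336.22 → $1,762.53
Quarter 2: $1,762.53 − $422.30 → $1,340.23
Quarter 3: $1,340.23 − $508.38 → $831.85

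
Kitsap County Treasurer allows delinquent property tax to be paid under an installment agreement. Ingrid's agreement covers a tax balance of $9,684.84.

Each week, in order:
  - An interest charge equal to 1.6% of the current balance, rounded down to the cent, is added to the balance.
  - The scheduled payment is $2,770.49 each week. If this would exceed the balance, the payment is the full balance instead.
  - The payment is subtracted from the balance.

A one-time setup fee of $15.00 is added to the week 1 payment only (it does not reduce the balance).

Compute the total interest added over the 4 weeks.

$366.03

# | Opening | Interest | Payment | Fee | End bal
1 | $9,684.84 | $154.95 | $2,770.49 | $15.00 | $7,069.30
2 | $7,069.30 | $113.10 | $2,770.49 | — | $4,411.91
3 | $4,411.91 | $70.59 | $2,770.49 | — | $1,712.01
4 | $1,712.01 | $27.39 | $1,739.40 | — | $0.00
Total interest: $154.95 + $113.10 + $70.59 + $27.39 = $366.03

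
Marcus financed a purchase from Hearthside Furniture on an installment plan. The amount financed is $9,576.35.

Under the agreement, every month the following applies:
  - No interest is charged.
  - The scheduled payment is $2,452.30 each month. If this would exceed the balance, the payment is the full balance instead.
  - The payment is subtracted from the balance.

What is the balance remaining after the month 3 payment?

# | Opening | Payment | End bal
1 | $9,576.35 | $2,452.30 | $7,124.05
2 | $7,124.05 | $2,452.30 | $4,671.75
3 | $4,671.75 | $2,452.30 | $2,219.45

$2,219.45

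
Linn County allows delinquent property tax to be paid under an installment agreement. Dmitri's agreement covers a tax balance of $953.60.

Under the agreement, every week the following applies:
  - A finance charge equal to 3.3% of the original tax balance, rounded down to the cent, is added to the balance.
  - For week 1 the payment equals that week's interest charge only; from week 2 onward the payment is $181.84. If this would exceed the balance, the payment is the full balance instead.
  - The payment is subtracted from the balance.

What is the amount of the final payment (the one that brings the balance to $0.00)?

Week 1: opening $953.60; interest $31.46 → $985.06; payment $31.46; balance $953.60
Week 2: opening $953.60; interest $31.46 → $985.06; payment $181.84; balance $803.22
Week 3: opening $803.22; interest $31.46 → $834.68; payment $181.84; balance $652.84
Week 4: opening $652.84; interest $31.46 → $684.30; payment $181.84; balance $502.46
Week 5: opening $502.46; interest $31.46 → $533.92; payment $181.84; balance $352.08
Week 6: opening $352.08; interest $31.46 → $383.54; payment $181.84; balance $201.70
Week 7: opening $201.70; interest $31.46 → $233.16; payment $181.84; balance $51.32
Week 8: opening $51.32; interest $31.46 → $82.78; payment $82.78; balance $0.00

$82.78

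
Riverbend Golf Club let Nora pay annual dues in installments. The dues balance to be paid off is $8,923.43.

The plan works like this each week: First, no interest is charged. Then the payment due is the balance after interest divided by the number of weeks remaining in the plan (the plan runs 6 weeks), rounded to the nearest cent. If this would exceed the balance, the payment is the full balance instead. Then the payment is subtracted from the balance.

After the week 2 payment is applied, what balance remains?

$5,948.95

Week 1: $8,923.43 − $1,487.24 → $7,436.19
Week 2: $7,436.19 − $1,487.24 → $5,948.95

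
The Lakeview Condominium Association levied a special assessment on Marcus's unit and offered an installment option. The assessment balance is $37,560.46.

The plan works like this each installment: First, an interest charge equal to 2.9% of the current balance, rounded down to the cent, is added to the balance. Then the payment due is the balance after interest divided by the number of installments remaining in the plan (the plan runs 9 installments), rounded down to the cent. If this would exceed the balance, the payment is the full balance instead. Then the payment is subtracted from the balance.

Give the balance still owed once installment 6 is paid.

$14,862.85

Installment 1: opening $37,560.46; interest $1,089.25 → $38,649.71; payment $4,294.41; balance $34,355.30
Installment 2: opening $34,355.30; interest $996.30 → $35,351.60; payment $4,418.95; balance $30,932.65
Installment 3: opening $30,932.65; interest $897.04 → $31,829.69; payment $4,547.09; balance $27,282.60
Installment 4: opening $27,282.60; interest $791.19 → $28,073.79; payment $4,678.96; balance $23,394.83
Installment 5: opening $23,394.83; interest $678.45 → $24,073.28; payment $4,814.65; balance $19,258.63
Installment 6: opening $19,258.63; interest $558.50 → $19,817.13; payment $4,954.28; balance $14,862.85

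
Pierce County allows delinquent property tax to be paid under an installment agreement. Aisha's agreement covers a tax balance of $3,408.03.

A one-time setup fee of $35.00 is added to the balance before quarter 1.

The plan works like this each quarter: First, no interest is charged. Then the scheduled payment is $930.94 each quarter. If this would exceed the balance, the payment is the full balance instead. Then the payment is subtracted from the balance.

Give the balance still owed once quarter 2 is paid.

$1,581.15

Quarter 1: opening $3,443.03; payment $930.94; balance $2,512.09
Quarter 2: opening $2,512.09; payment $930.94; balance $1,581.15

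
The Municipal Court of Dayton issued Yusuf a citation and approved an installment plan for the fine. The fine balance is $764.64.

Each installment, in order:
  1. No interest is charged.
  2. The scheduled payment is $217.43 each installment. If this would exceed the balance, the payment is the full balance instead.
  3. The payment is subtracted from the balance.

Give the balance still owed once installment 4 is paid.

$0.00

Installment 1: $764.64 − $217.43 → $547.21
Installment 2: $547.21 − $217.43 → $329.78
Installment 3: $329.78 − $217.43 → $112.35
Installment 4: $112.35 − $112.35 → $0.00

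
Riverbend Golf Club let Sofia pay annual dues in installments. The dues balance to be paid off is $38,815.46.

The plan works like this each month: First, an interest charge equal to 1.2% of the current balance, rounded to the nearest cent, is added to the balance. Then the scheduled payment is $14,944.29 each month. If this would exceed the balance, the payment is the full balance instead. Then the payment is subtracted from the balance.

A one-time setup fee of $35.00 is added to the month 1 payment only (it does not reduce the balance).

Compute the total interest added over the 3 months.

# | Opening | Interest | Payment | Fee | End bal
1 | $38,815.46 | $465.79 | $14,944.29 | $35.00 | $24,336.96
2 | $24,336.96 | $292.04 | $14,944.29 | — | $9,684.71
3 | $9,684.71 | $116.22 | $9,800.93 | — | $0.00
Total interest: $465.79 + $292.04 + $116.22 = $874.05

$874.05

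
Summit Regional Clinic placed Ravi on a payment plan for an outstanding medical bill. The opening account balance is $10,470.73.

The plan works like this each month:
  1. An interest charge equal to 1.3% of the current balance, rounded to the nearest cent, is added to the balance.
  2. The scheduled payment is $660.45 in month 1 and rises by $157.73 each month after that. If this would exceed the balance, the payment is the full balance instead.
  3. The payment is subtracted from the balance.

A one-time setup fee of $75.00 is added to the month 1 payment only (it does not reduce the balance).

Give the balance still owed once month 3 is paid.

$8,401.96

Month 1: opening $10,470.73; interest $136.12 → $10,606.85; payment $660.45 (+ $75.00 fee); balance $9,946.40
Month 2: opening $9,946.40; interest $129.30 → $10,075.70; payment $818.18; balance $9,257.52
Month 3: opening $9,257.52; interest $120.35 → $9,377.87; payment $975.91; balance $8,401.96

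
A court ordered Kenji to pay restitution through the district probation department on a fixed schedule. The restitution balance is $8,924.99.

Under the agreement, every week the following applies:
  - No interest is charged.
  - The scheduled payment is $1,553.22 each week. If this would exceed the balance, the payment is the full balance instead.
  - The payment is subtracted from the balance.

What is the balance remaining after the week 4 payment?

Week 1: opening $8,924.99; payment $1,553.22; balance $7,371.77
Week 2: opening $7,371.77; payment $1,553.22; balance $5,818.55
Week 3: opening $5,818.55; payment $1,553.22; balance $4,265.33
Week 4: opening $4,265.33; payment $1,553.22; balance $2,712.11

$2,712.11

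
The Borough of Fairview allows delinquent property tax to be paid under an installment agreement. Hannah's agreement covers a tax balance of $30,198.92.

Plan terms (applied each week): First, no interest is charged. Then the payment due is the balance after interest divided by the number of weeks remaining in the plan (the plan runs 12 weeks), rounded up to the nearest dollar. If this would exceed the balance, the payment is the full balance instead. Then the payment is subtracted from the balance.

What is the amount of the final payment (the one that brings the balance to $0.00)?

$2,515.92

Week 1: opening $30,198.92; payment $2,517.00; balance $27,681.92
Week 2: opening $27,681.92; payment $2,517.00; balance $25,164.92
Week 3: opening $25,164.92; payment $2,517.00; balance $22,647.92
Week 4: opening $22,647.92; payment $2,517.00; balance $20,130.92
Week 5: opening $20,130.92; payment $2,517.00; balance $17,613.92
Week 6: opening $17,613.92; payment $2,517.00; balance $15,096.92
Week 7: opening $15,096.92; payment $2,517.00; balance $12,579.92
Week 8: opening $12,579.92; payment $2,516.00; balance $10,063.92
Week 9: opening $10,063.92; payment $2,516.00; balance $7,547.92
Week 10: opening $7,547.92; payment $2,516.00; balance $5,031.92
Week 11: opening $5,031.92; payment $2,516.00; balance $2,515.92
Week 12: opening $2,515.92; payment $2,515.92; balance $0.00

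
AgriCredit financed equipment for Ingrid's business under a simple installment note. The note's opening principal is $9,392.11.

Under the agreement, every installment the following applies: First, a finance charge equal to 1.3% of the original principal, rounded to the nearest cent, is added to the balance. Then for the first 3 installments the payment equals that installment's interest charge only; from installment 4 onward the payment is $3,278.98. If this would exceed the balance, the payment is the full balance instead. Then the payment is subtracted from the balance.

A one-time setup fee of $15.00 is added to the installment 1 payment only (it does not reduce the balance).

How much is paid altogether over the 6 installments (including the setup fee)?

Installment 1: $9,392.11 +$122.10 interest = $9,514.21; pay $122.10 (+ $15.00 fee) → $9,392.11
Installment 2: $9,392.11 +$122.10 interest = $9,514.21; pay $122.10 → $9,392.11
Installment 3: $9,392.11 +$122.10 interest = $9,514.21; pay $122.10 → $9,392.11
Installment 4: $9,392.11 +$122.10 interest = $9,514.21; pay $3,278.98 → $6,235.23
Installment 5: $6,235.23 +$122.10 interest = $6,357.33; pay $3,278.98 → $3,078.35
Installment 6: $3,078.35 +$122.10 interest = $3,200.45; pay $3,200.45 → $0.00
Total paid: $10,139.71

$10,139.71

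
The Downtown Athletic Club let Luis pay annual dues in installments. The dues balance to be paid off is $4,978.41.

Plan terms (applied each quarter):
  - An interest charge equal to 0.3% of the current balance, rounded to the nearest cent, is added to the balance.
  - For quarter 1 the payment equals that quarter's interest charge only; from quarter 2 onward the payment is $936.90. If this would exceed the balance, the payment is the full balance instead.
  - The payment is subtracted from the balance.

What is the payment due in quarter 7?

Quarter 1: $4,978.41 +$14.94 interest = $4,993.35; pay $14.94 → $4,978.41
Quarter 2: $4,978.41 +$14.94 interest = $4,993.35; pay $936.90 → $4,056.45
Quarter 3: $4,056.45 +$12.17 interest = $4,068.62; pay $936.90 → $3,131.72
Quarter 4: $3,131.72 +$9.40 interest = $3,141.12; pay $936.90 → $2,204.22
Quarter 5: $2,204.22 +$6.61 interest = $2,210.83; pay $936.90 → $1,273.93
Quarter 6: $1,273.93 +$3.82 interest = $1,277.75; pay $936.90 → $340.85
Quarter 7: $340.85 +$1.02 interest = $341.87; pay $341.87 → $0.00

$341.87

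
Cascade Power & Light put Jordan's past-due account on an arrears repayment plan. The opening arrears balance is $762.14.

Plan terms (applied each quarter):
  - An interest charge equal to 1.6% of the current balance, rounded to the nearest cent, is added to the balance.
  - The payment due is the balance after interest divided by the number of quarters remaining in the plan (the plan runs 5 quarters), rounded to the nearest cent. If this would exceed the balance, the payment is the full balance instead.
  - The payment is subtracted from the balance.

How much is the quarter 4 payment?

Quarter 1: opening $762.14; interest $12.19 → $774.33; payment $154.87; balance $619.46
Quarter 2: opening $619.46; interest $9.91 → $629.37; payment $157.34; balance $472.03
Quarter 3: opening $472.03; interest $7.55 → $479.58; payment $159.86; balance $319.72
Quarter 4: opening $319.72; interest $5.12 → $324.84; payment $162.42; balance $162.42

$162.42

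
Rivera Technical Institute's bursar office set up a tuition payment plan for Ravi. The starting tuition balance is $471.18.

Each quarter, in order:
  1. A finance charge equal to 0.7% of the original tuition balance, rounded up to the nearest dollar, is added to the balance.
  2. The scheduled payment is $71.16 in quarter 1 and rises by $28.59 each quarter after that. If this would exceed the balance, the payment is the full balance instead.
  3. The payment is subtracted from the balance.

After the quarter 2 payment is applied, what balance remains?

$308.27

Quarter 1: $471.18 +$4.00 interest = $475.18; pay $71.16 → $404.02
Quarter 2: $404.02 +$4.00 interest = $408.02; pay $99.75 → $308.27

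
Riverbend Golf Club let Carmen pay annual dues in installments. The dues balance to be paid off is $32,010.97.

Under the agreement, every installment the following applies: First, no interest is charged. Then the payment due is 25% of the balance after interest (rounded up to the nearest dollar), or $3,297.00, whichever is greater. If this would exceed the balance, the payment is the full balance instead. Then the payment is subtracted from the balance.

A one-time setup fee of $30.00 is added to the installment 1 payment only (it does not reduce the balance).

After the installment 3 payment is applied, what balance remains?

$13,503.97

Installment 1: $32,010.97 − $8,003.00 (+ $30.00 fee) → $24,007.97
Installment 2: $24,007.97 − $6,002.00 → $18,005.97
Installment 3: $18,005.97 − $4,502.00 → $13,503.97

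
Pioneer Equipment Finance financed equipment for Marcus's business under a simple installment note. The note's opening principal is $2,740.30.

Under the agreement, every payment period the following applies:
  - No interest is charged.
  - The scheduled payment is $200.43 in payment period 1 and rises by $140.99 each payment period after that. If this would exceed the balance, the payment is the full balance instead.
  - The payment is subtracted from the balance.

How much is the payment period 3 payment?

$482.41

Payment period 1: $2,740.30 − $200.43 → $2,539.87
Payment period 2: $2,539.87 − $341.42 → $2,198.45
Payment period 3: $2,198.45 − $482.41 → $1,716.04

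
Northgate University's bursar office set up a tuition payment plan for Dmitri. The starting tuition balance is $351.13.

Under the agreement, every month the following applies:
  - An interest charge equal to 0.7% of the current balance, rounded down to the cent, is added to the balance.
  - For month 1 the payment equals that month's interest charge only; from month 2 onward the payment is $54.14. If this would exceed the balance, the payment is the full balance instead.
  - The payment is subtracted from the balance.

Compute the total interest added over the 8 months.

Month 1: opening $351.13; interest $2.45 → $353.58; payment $2.45; balance $351.13
Month 2: opening $351.13; interest $2.45 → $353.58; payment $54.14; balance $299.44
Month 3: opening $299.44; interest $2.09 → $301.53; payment $54.14; balance $247.39
Month 4: opening $247.39; interest $1.73 → $249.12; payment $54.14; balance $194.98
Month 5: opening $194.98; interest $1.36 → $196.34; payment $54.14; balance $142.20
Month 6: opening $142.20; interest $0.99 → $143.19; payment $54.14; balance $89.05
Month 7: opening $89.05; interest $0.62 → $89.67; payment $54.14; balance $35.53
Month 8: opening $35.53; interest $0.24 → $35.77; payment $35.77; balance $0.00
Total interest: $2.45 + $2.45 + $2.09 + $1.73 + $1.36 + $0.99 + $0.62 + $0.24 = $11.93

$11.93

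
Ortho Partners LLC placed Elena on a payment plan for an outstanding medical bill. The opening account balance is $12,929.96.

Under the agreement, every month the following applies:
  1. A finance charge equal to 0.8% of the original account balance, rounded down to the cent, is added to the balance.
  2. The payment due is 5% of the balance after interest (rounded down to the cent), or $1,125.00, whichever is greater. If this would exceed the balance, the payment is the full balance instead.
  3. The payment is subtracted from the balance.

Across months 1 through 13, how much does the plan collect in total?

$14,274.55

# | Opening | Interest | Payment | End bal
1 | $12,929.96 | $103.43 | $1,125.00 | $11,908.39
2 | $11,908.39 | $103.43 | $1,125.00 | $10,886.82
3 | $10,886.82 | $103.43 | $1,125.00 | $9,865.25
4 | $9,865.25 | $103.43 | $1,125.00 | $8,843.68
5 | $8,843.68 | $103.43 | $1,125.00 | $7,822.11
6 | $7,822.11 | $103.43 | $1,125.00 | $6,800.54
7 | $6,800.54 | $103.43 | $1,125.00 | $5,778.97
8 | $5,778.97 | $103.43 | $1,125.00 | $4,757.40
9 | $4,757.40 | $103.43 | $1,125.00 | $3,735.83
10 | $3,735.83 | $103.43 | $1,125.00 | $2,714.26
11 | $2,714.26 | $103.43 | $1,125.00 | $1,692.69
12 | $1,692.69 | $103.43 | $1,125.00 | $671.12
13 | $671.12 | $103.43 | $774.55 | $0.00
Total paid: $14,274.55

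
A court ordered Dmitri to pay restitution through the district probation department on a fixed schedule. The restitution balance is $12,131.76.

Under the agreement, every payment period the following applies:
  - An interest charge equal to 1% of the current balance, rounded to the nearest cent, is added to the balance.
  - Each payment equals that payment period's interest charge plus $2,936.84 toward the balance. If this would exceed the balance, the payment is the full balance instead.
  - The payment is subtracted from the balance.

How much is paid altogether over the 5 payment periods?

$12,444.66

Payment period 1: $12,131.76 +$121.32 interest = $12,253.08; pay $3,058.16 → $9,194.92
Payment period 2: $9,194.92 +$91.95 interest = $9,286.87; pay $3,028.79 → $6,258.08
Payment period 3: $6,258.08 +$62.58 interest = $6,320.66; pay $2,999.42 → $3,321.24
Payment period 4: $3,321.24 +$33.21 interest = $3,354.45; pay $2,970.05 → $384.40
Payment period 5: $384.40 +$3.84 interest = $388.24; pay $388.24 → $0.00
Total paid: $12,444.66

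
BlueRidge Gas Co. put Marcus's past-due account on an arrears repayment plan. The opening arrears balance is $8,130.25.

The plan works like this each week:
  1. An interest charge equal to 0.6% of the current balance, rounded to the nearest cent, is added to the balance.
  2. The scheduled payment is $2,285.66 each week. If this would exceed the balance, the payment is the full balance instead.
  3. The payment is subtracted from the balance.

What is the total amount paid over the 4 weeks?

# | Opening | Interest | Payment | End bal
1 | $8,130.25 | $48.78 | $2,285.66 | $5,893.37
2 | $5,893.37 | $35.36 | $2,285.66 | $3,643.07
3 | $3,643.07 | $21.86 | $2,285.66 | $1,379.27
4 | $1,379.27 | $8.28 | $1,387.55 | $0.00
Total paid: $8,244.53

$8,244.53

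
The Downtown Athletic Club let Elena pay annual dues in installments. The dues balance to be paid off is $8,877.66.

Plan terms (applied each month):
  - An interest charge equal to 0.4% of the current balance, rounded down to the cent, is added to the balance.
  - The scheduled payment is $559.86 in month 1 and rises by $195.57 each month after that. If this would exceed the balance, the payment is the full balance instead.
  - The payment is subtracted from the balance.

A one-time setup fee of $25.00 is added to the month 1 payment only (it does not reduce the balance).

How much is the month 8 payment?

Month 1: $8,877.66 +$35.51 interest = $8,913.17; pay $559.86 (+ $25.00 fee) → $8,353.31
Month 2: $8,353.31 +$33.41 interest = $8,386.72; pay $755.43 → $7,631.29
Month 3: $7,631.29 +$30.52 interest = $7,661.81; pay $951.00 → $6,710.81
Month 4: $6,710.81 +$26.84 interest = $6,737.65; pay $1,146.57 → $5,591.08
Month 5: $5,591.08 +$22.36 interest = $5,613.44; pay $1,342.14 → $4,271.30
Month 6: $4,271.30 +$17.08 interest = $4,288.38; pay $1,537.71 → $2,750.67
Month 7: $2,750.67 +$11.00 interest = $2,761.67; pay $1,733.28 → $1,028.39
Month 8: $1,028.39 +$4.11 interest = $1,032.50; pay $1,032.50 → $0.00

$1,032.50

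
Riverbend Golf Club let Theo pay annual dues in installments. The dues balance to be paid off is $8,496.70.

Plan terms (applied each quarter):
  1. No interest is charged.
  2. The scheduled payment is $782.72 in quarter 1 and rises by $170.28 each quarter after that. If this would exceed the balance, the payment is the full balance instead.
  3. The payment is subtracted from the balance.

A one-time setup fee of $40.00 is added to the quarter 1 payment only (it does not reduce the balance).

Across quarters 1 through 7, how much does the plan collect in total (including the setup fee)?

$8,536.70

Quarter 1: opening $8,496.70; payment $782.72 (+ $40.00 fee); balance $7,713.98
Quarter 2: opening $7,713.98; payment $953.00; balance $6,760.98
Quarter 3: opening $6,760.98; payment $1,123.28; balance $5,637.70
Quarter 4: opening $5,637.70; payment $1,293.56; balance $4,344.14
Quarter 5: opening $4,344.14; payment $1,463.84; balance $2,880.30
Quarter 6: opening $2,880.30; payment $1,634.12; balance $1,246.18
Quarter 7: opening $1,246.18; payment $1,246.18; balance $0.00
Total paid: $8,536.70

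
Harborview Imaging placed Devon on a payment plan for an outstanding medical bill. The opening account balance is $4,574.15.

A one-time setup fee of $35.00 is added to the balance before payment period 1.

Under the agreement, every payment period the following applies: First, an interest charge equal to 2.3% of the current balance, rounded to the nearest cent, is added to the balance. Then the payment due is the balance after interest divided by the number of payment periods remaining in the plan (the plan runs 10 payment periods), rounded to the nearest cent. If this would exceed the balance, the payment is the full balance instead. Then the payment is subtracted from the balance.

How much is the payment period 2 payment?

# | Opening | Interest | Payment | End bal
1 | $4,609.15 | $106.01 | $471.52 | $4,243.64
2 | $4,243.64 | $97.60 | $482.36 | $3,858.88

$482.36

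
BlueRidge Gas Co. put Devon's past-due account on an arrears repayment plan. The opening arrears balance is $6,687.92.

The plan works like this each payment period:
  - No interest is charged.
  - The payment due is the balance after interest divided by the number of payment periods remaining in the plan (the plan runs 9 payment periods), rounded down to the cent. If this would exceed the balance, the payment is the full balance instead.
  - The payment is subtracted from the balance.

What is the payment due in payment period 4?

$743.10

Payment period 1: $6,687.92 − $743.10 → $5,944.82
Payment period 2: $5,944.82 − $743.10 → $5,201.72
Payment period 3: $5,201.72 − $743.10 → $4,458.62
Payment period 4: $4,458.62 − $743.10 → $3,715.52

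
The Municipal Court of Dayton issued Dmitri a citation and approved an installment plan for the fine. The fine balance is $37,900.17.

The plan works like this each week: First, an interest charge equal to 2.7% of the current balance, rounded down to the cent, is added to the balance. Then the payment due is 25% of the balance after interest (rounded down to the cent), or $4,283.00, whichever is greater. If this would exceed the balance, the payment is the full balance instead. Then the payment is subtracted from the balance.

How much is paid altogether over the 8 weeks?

Week 1: $37,900.17 +$1,023.30 interest = $38,923.47; pay $9,730.86 → $29,192.61
Week 2: $29,192.61 +$788.20 interest = $29,980.81; pay $7,495.20 → $22,485.61
Week 3: $22,485.61 +$607.11 interest = $23,092.72; pay $5,773.18 → $17,319.54
Week 4: $17,319.54 +$467.62 interest = $17,787.16; pay $4,446.79 → $13,340.37
Week 5: $13,340.37 +$360.18 interest = $13,700.55; pay $4,283.00 → $9,417.55
Week 6: $9,417.55 +$254.27 interest = $9,671.82; pay $4,283.00 → $5,388.82
Week 7: $5,388.82 +$145.49 interest = $5,534.31; pay $4,283.00 → $1,251.31
Week 8: $1,251.31 +$33.78 interest = $1,285.09; pay $1,285.09 → $0.00
Total paid: $41,580.12

$41,580.12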